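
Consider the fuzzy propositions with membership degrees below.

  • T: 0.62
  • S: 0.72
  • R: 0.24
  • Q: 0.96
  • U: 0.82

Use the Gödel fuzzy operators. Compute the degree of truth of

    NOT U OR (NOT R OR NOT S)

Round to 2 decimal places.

NOT U = 1 − 0.82 = 0.18
NOT R = 1 − 0.24 = 0.76
NOT S = 1 − 0.72 = 0.28
NOT R OR NOT S = max(a, b) on (0.76, 0.28) = 0.76
NOT U OR (NOT R OR NOT S) = max(a, b) on (0.18, 0.76) = 0.76

0.76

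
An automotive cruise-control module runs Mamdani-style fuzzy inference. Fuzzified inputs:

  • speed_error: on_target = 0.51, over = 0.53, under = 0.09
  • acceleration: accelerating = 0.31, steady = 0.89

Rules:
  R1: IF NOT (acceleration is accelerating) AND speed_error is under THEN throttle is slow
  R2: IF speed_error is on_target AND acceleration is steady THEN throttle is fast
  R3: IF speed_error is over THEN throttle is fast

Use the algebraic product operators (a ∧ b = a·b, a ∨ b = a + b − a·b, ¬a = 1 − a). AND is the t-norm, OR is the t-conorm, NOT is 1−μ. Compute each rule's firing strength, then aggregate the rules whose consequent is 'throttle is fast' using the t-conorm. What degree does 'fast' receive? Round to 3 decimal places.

0.743

R1: ¬accelerating=1−0.31=0.69, under=0.09; AND[a·b] → w = 0.0621
R2: on_target=0.51, steady=0.89; AND[a·b] → w = 0.4539
R3: over=0.53 → w = 0.5300
Rules with consequent 'fast': {R2, R3} → strengths 0.4539, 0.5300
Aggregate via t-conorm [a + b − a·b]: 0.7433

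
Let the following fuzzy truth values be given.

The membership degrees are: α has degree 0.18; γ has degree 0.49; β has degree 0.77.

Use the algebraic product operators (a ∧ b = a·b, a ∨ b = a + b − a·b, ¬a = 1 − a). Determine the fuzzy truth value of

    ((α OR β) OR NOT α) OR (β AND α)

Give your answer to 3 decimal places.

0.971

α OR β = a + b − a·b on (0.1800, 0.7700) = 0.8114
NOT α = 1 − 0.1800 = 0.8200
(α OR β) OR NOT α = a + b − a·b on (0.8114, 0.8200) = 0.9661
β AND α = a·b on (0.7700, 0.1800) = 0.1386
((α OR β) OR NOT α) OR (β AND α) = a + b − a·b on (0.9661, 0.1386) = 0.9708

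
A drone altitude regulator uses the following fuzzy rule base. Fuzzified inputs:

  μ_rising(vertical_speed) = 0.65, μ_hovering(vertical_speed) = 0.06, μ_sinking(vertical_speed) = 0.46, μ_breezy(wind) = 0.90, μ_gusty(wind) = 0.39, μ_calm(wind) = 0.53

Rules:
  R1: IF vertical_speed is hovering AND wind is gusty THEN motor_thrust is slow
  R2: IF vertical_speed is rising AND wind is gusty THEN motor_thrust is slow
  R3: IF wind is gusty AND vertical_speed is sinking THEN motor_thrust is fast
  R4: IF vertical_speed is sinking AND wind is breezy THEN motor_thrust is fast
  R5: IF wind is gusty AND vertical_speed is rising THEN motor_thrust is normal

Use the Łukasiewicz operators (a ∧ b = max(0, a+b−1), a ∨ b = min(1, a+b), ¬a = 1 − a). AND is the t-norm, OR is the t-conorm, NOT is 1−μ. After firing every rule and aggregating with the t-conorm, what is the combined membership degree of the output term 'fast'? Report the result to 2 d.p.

0.36

R1: hovering=0.06, gusty=0.39; AND[max(0, a+b−1)] → w = 0.00
R2: rising=0.65, gusty=0.39; AND[max(0, a+b−1)] → w = 0.04
R3: gusty=0.39, sinking=0.46; AND[max(0, a+b−1)] → w = 0.00
R4: sinking=0.46, breezy=0.90; AND[max(0, a+b−1)] → w = 0.36
R5: gusty=0.39, rising=0.65; AND[max(0, a+b−1)] → w = 0.04
Rules with consequent 'fast': {R3, R4} → strengths 0.00, 0.36
Aggregate via t-conorm [min(1, a+b)]: 0.36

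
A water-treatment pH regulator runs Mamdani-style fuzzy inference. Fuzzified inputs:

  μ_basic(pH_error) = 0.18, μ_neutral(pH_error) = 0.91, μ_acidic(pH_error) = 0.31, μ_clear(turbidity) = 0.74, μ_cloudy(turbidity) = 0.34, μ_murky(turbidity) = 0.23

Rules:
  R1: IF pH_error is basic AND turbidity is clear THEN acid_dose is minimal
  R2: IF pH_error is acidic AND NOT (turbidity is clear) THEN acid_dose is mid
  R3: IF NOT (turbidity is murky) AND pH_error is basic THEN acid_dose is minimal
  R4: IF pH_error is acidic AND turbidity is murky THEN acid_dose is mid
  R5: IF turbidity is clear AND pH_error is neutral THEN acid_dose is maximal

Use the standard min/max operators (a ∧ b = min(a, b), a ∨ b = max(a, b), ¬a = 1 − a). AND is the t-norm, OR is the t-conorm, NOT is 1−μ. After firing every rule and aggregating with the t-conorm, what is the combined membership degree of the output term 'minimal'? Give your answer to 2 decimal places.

0.18

R1: basic=0.18, clear=0.74; AND[min(a, b)] → w = 0.18
R2: acidic=0.31, ¬clear=1−0.74=0.26; AND[min(a, b)] → w = 0.26
R3: ¬murky=1−0.23=0.77, basic=0.18; AND[min(a, b)] → w = 0.18
R4: acidic=0.31, murky=0.23; AND[min(a, b)] → w = 0.23
R5: clear=0.74, neutral=0.91; AND[min(a, b)] → w = 0.74
Rules with consequent 'minimal': {R1, R3} → strengths 0.18, 0.18
Aggregate via t-conorm [max(a, b)]: 0.18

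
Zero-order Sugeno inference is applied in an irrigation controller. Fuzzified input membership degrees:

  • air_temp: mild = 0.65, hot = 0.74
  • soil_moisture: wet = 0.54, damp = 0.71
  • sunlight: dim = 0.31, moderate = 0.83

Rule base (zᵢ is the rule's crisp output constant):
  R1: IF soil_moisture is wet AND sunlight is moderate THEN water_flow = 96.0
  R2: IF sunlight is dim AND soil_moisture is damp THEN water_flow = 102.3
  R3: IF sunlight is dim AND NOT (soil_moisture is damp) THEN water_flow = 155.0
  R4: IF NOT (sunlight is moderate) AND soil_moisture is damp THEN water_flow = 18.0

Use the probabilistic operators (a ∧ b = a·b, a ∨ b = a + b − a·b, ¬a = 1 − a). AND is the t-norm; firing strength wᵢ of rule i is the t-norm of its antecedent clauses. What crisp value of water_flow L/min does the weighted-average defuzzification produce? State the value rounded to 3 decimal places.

R1 (z=96.0): wet=0.54, moderate=0.83; AND[a·b] → w = 0.4482
R2 (z=102.3): dim=0.31, damp=0.71; AND[a·b] → w = 0.2201
R3 (z=155.0): dim=0.31, ¬damp=1−0.71=0.29; AND[a·b] → w = 0.0899
R4 (z=18.0): ¬moderate=1−0.83=0.17, damp=0.71; AND[a·b] → w = 0.1207
Weighted average = (0.4482·96.0 + 0.2201·102.3 + 0.0899·155.0 + 0.1207·18.0) / (0.4482 + 0.2201 + 0.0899 + 0.1207)
  = 81.6505 / 0.8789 = 92.901

92.901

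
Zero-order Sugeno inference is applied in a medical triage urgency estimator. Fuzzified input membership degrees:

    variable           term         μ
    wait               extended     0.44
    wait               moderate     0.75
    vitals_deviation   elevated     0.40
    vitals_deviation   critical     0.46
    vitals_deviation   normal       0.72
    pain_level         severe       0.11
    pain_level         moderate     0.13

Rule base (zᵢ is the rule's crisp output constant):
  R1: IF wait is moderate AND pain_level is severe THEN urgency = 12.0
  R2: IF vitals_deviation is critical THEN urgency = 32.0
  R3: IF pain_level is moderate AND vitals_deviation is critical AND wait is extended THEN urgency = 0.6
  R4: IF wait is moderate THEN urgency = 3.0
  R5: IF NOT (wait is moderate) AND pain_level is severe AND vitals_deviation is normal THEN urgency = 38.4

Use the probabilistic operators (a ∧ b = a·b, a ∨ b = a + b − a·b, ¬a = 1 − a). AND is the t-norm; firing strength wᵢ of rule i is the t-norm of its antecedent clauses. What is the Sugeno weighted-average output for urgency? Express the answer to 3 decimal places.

13.997

R1 (z=12.0): moderate=0.75, severe=0.11; AND[a·b] → w = 0.0825
R2 (z=32.0): critical=0.46 → w = 0.4600
R3 (z=0.6): moderate=0.13, critical=0.46, extended=0.44; AND[a·b] → w = 0.0263
R4 (z=3.0): moderate=0.75 → w = 0.7500
R5 (z=38.4): ¬moderate=1−0.75=0.25, severe=0.11, normal=0.72; AND[a·b] → w = 0.0198
Weighted average = (0.0825·12.0 + 0.4600·32.0 + 0.0263·0.6 + 0.7500·3.0 + 0.0198·38.4) / (0.0825 + 0.4600 + 0.0263 + 0.7500 + 0.0198)
  = 18.7361 / 1.3386 = 13.997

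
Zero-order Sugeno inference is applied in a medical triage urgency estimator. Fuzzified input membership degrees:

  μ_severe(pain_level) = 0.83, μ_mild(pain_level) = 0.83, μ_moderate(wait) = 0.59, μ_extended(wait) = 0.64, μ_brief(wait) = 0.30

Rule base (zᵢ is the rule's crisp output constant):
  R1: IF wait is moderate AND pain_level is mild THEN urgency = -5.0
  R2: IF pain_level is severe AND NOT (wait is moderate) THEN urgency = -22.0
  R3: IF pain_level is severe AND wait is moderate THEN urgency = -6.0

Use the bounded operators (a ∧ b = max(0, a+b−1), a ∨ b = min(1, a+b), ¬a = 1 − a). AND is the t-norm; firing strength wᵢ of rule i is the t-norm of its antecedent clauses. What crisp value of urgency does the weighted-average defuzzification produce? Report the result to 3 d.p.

R1 (z=-5.0): moderate=0.59, mild=0.83; AND[max(0, a+b−1)] → w = 0.42
R2 (z=-22.0): severe=0.83, ¬moderate=1−0.59=0.41; AND[max(0, a+b−1)] → w = 0.24
R3 (z=-6.0): severe=0.83, moderate=0.59; AND[max(0, a+b−1)] → w = 0.42
Weighted average = (0.42·-5.0 + 0.24·-22.0 + 0.42·-6.0) / (0.42 + 0.24 + 0.42)
  = -9.9000 / 1.0800 = -9.167

-9.167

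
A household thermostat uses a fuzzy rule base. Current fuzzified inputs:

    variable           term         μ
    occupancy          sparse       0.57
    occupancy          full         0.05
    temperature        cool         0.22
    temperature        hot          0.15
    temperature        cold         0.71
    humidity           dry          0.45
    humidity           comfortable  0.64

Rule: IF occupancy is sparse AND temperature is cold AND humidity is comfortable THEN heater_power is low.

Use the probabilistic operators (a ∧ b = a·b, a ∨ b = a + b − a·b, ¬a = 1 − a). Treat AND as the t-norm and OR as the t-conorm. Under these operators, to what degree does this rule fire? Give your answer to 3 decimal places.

0.259

firing strength: sparse=0.57, cold=0.71, comfortable=0.64; AND[a·b] → w = 0.2590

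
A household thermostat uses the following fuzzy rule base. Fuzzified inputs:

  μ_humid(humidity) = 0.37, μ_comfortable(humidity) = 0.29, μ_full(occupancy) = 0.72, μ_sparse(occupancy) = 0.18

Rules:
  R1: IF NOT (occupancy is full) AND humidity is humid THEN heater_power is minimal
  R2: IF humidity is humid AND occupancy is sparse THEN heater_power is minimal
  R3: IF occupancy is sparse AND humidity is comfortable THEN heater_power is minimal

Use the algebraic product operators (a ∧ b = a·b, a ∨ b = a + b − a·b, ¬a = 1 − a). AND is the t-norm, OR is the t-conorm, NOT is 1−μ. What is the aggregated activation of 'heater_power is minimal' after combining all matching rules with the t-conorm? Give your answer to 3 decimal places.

R1: ¬full=1−0.72=0.28, humid=0.37; AND[a·b] → w = 0.1036
R2: humid=0.37, sparse=0.18; AND[a·b] → w = 0.0666
R3: sparse=0.18, comfortable=0.29; AND[a·b] → w = 0.0522
Rules with consequent 'minimal': {R1, R2, R3} → strengths 0.1036, 0.0666, 0.0522
Aggregate via t-conorm [a + b − a·b]: 0.2070

0.207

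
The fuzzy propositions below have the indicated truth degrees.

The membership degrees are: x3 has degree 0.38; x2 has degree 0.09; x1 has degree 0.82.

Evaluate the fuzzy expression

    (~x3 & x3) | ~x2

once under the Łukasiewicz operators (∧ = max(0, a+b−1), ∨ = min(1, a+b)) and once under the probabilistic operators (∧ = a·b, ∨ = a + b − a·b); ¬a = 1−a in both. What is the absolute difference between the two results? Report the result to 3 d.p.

Under Łukasiewicz:
  ~x3 = 1 − 0.38 = 0.62
  ~x3 & x3 = max(0, a+b−1) on (0.62, 0.38) = 0.00
  ~x2 = 1 − 0.09 = 0.91
  (~x3 & x3) | ~x2 = min(1, a+b) on (0.00, 0.91) = 0.91
  → value = 0.9100
Under probabilistic:
  ~x3 = 1 − 0.3800 = 0.6200
  ~x3 & x3 = a·b on (0.6200, 0.3800) = 0.2356
  ~x2 = 1 − 0.0900 = 0.9100
  (~x3 & x3) | ~x2 = a + b − a·b on (0.2356, 0.9100) = 0.9312
  → value = 0.9312
|0.9100 − 0.9312| = 0.021

0.021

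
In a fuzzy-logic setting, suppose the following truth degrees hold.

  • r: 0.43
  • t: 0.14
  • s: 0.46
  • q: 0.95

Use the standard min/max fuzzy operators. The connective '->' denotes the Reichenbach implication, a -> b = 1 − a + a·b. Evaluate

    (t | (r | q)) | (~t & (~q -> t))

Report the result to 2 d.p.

0.95

r | q = max(a, b) on (0.43, 0.95) = 0.95
t | (r | q) = max(a, b) on (0.14, 0.95) = 0.95
~t = 1 − 0.14 = 0.86
~q = 1 − 0.95 = 0.05
~q -> t  [Reichenbach: 1 − a + a·b] with a=0.05, b=0.14 → 0.96
~t & (~q -> t) = min(a, b) on (0.86, 0.96) = 0.86
(t | (r | q)) | (~t & (~q -> t)) = max(a, b) on (0.95, 0.86) = 0.95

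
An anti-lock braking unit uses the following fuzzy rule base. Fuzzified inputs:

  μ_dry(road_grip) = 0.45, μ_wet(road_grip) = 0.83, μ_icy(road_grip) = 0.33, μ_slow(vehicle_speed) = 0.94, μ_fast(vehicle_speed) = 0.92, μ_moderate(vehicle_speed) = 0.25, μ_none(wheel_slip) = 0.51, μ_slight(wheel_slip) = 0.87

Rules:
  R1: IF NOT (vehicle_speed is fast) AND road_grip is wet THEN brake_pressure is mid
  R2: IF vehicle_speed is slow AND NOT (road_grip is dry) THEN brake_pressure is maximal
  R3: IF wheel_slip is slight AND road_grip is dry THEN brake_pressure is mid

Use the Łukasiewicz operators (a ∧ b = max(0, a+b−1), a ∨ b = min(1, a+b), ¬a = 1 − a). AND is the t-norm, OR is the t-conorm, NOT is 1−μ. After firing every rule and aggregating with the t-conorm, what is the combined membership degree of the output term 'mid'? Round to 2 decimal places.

R1: ¬fast=1−0.92=0.08, wet=0.83; AND[max(0, a+b−1)] → w = 0.00
R2: slow=0.94, ¬dry=1−0.45=0.55; AND[max(0, a+b−1)] → w = 0.49
R3: slight=0.87, dry=0.45; AND[max(0, a+b−1)] → w = 0.32
Rules with consequent 'mid': {R1, R3} → strengths 0.00, 0.32
Aggregate via t-conorm [min(1, a+b)]: 0.32

0.32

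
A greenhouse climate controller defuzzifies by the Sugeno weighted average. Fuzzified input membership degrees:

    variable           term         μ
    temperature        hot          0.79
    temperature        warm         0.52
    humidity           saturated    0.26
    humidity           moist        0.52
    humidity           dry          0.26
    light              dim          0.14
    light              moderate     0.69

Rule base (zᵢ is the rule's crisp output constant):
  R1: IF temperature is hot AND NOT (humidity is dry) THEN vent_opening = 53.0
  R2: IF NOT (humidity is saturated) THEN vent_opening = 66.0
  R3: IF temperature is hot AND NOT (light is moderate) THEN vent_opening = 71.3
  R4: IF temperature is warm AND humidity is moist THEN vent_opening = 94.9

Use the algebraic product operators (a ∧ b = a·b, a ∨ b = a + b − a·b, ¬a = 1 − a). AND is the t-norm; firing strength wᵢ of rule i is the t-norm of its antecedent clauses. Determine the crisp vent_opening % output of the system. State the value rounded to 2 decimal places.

66.82

R1 (z=53.0): hot=0.79, ¬dry=1−0.26=0.74; AND[a·b] → w = 0.5846
R2 (z=66.0): ¬saturated=1−0.26=0.74 → w = 0.7400
R3 (z=71.3): hot=0.79, ¬moderate=1−0.69=0.31; AND[a·b] → w = 0.2449
R4 (z=94.9): warm=0.52, moist=0.52; AND[a·b] → w = 0.2704
Weighted average = (0.5846·53.0 + 0.7400·66.0 + 0.2449·71.3 + 0.2704·94.9) / (0.5846 + 0.7400 + 0.2449 + 0.2704)
  = 122.9461 / 1.8399 = 66.82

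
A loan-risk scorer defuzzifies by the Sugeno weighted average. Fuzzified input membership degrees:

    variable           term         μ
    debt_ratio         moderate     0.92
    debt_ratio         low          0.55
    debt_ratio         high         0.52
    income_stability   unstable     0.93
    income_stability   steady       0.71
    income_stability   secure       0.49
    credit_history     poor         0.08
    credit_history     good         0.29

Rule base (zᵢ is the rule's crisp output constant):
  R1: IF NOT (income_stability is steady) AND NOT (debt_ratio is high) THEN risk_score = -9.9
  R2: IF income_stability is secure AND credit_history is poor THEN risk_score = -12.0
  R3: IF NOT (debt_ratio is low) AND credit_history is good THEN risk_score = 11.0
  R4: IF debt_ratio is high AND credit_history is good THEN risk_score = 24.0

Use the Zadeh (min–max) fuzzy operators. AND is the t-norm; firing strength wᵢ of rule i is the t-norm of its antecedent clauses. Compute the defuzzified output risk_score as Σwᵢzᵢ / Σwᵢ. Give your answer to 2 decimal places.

6.65

R1 (z=-9.9): ¬steady=1−0.71=0.29, ¬high=1−0.52=0.48; AND[min(a, b)] → w = 0.29
R2 (z=-12.0): secure=0.49, poor=0.08; AND[min(a, b)] → w = 0.08
R3 (z=11.0): ¬low=1−0.55=0.45, good=0.29; AND[min(a, b)] → w = 0.29
R4 (z=24.0): high=0.52, good=0.29; AND[min(a, b)] → w = 0.29
Weighted average = (0.29·-9.9 + 0.08·-12.0 + 0.29·11.0 + 0.29·24.0) / (0.29 + 0.08 + 0.29 + 0.29)
  = 6.3190 / 0.9500 = 6.65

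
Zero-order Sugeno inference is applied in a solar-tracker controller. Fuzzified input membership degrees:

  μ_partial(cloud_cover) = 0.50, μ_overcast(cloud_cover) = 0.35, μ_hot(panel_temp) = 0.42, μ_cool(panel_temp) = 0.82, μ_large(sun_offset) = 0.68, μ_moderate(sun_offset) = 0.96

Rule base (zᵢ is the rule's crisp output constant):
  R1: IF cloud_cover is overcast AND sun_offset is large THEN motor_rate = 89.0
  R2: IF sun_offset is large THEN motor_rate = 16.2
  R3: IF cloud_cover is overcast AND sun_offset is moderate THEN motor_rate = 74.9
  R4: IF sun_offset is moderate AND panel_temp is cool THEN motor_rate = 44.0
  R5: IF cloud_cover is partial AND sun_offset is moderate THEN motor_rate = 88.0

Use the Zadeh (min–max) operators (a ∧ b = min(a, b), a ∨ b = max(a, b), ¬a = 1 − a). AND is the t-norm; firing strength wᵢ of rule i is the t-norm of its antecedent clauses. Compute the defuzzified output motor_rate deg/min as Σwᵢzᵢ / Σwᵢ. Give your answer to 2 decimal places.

R1 (z=89.0): overcast=0.35, large=0.68; AND[min(a, b)] → w = 0.35
R2 (z=16.2): large=0.68 → w = 0.68
R3 (z=74.9): overcast=0.35, moderate=0.96; AND[min(a, b)] → w = 0.35
R4 (z=44.0): moderate=0.96, cool=0.82; AND[min(a, b)] → w = 0.82
R5 (z=88.0): partial=0.50, moderate=0.96; AND[min(a, b)] → w = 0.50
Weighted average = (0.35·89.0 + 0.68·16.2 + 0.35·74.9 + 0.82·44.0 + 0.50·88.0) / (0.35 + 0.68 + 0.35 + 0.82 + 0.50)
  = 148.4610 / 2.7000 = 54.99

54.99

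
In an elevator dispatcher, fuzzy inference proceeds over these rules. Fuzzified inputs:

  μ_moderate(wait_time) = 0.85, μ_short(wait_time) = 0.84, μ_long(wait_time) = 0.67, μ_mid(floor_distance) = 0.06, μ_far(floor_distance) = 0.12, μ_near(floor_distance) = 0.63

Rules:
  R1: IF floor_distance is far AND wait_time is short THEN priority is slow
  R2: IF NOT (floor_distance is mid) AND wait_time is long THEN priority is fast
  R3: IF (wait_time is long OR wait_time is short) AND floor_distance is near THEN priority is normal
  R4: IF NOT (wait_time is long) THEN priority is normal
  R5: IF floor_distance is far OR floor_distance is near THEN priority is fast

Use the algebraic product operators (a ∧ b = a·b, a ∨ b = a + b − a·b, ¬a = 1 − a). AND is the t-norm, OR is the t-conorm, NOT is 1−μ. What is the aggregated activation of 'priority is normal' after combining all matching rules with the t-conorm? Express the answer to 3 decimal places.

0.730

R1: far=0.12, short=0.84; AND[a·b] → w = 0.1008
R2: ¬mid=1−0.06=0.94, long=0.67; AND[a·b] → w = 0.6298
R3: (long=0.67 OR short=0.84) = 0.9472; AND[a·b] with near=0.63 → w = 0.5967
R4: ¬long=1−0.67=0.33 → w = 0.3300
R5: far=0.12, near=0.63; OR[a + b − a·b] → w = 0.6744
Rules with consequent 'normal': {R3, R4} → strengths 0.5967, 0.3300
Aggregate via t-conorm [a + b − a·b]: 0.7298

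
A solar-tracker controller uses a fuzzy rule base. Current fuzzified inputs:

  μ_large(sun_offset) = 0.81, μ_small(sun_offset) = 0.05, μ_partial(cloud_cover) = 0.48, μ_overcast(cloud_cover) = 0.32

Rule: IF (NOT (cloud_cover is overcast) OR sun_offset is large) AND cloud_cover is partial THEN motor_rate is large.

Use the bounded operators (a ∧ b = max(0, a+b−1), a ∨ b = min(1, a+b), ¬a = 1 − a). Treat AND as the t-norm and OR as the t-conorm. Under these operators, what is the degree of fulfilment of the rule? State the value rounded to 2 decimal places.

firing strength: (¬overcast=1−0.32=0.68 OR large=0.81) = 1.00; AND[max(0, a+b−1)] with partial=0.48 → w = 0.48

0.48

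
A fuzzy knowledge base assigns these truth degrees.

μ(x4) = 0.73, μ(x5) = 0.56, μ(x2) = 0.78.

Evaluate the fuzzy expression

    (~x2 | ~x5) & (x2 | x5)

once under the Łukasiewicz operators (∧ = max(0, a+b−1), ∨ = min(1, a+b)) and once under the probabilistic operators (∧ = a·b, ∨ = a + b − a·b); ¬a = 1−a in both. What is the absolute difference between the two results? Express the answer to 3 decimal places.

Under Łukasiewicz:
  ~x2 = 1 − 0.78 = 0.22
  ~x5 = 1 − 0.56 = 0.44
  ~x2 | ~x5 = min(1, a+b) on (0.22, 0.44) = 0.66
  x2 | x5 = min(1, a+b) on (0.78, 0.56) = 1.00
  (~x2 | ~x5) & (x2 | x5) = max(0, a+b−1) on (0.66, 1.00) = 0.66
  → value = 0.6600
Under probabilistic:
  ~x2 = 1 − 0.7800 = 0.2200
  ~x5 = 1 − 0.5600 = 0.4400
  ~x2 | ~x5 = a + b − a·b on (0.2200, 0.4400) = 0.5632
  x2 | x5 = a + b − a·b on (0.7800, 0.5600) = 0.9032
  (~x2 | ~x5) & (x2 | x5) = a·b on (0.5632, 0.9032) = 0.5087
  → value = 0.5087
|0.6600 − 0.5087| = 0.151

0.151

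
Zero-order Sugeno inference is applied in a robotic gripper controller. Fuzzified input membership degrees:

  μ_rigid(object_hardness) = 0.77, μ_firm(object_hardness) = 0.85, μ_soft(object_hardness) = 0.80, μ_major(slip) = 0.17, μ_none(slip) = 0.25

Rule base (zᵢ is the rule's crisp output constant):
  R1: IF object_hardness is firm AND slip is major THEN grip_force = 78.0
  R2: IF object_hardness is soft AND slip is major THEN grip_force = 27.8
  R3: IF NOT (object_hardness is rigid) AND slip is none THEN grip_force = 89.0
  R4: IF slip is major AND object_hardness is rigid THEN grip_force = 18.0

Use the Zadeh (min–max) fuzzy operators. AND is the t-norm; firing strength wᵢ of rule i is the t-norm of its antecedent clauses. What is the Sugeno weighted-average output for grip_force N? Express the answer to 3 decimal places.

R1 (z=78.0): firm=0.85, major=0.17; AND[min(a, b)] → w = 0.17
R2 (z=27.8): soft=0.80, major=0.17; AND[min(a, b)] → w = 0.17
R3 (z=89.0): ¬rigid=1−0.77=0.23, none=0.25; AND[min(a, b)] → w = 0.23
R4 (z=18.0): major=0.17, rigid=0.77; AND[min(a, b)] → w = 0.17
Weighted average = (0.17·78.0 + 0.17·27.8 + 0.23·89.0 + 0.17·18.0) / (0.17 + 0.17 + 0.23 + 0.17)
  = 41.5160 / 0.7400 = 56.103

56.103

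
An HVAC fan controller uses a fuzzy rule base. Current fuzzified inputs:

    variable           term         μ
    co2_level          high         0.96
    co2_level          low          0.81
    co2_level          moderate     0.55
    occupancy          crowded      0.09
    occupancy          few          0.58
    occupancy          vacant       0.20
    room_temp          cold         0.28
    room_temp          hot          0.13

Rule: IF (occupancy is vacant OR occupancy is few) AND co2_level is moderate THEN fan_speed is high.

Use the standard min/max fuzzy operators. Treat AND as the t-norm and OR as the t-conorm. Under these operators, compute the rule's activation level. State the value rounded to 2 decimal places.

firing strength: (vacant=0.20 OR few=0.58) = 0.58; AND[min(a, b)] with moderate=0.55 → w = 0.55

0.55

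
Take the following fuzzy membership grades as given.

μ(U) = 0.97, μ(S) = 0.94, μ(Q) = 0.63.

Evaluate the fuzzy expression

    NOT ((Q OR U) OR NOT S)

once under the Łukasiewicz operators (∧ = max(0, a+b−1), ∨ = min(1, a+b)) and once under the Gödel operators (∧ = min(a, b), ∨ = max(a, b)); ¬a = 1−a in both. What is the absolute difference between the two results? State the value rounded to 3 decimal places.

Under Łukasiewicz:
  Q OR U = min(1, a+b) on (0.63, 0.97) = 1.00
  NOT S = 1 − 0.94 = 0.06
  (Q OR U) OR NOT S = min(1, a+b) on (1.00, 0.06) = 1.00
  NOT ((Q OR U) OR NOT S) = 1 − 1.00 = 0.00
  → value = 0.0000
Under Gödel:
  Q OR U = max(a, b) on (0.63, 0.97) = 0.97
  NOT S = 1 − 0.94 = 0.06
  (Q OR U) OR NOT S = max(a, b) on (0.97, 0.06) = 0.97
  NOT ((Q OR U) OR NOT S) = 1 − 0.97 = 0.03
  → value = 0.0300
|0.0000 − 0.0300| = 0.030

0.030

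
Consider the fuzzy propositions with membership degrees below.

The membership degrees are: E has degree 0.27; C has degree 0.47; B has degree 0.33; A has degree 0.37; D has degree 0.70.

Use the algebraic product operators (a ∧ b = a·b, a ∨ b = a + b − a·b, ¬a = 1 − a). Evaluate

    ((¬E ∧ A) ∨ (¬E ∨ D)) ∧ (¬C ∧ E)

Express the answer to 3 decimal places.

¬E = 1 − 0.2700 = 0.7300
¬E ∧ A = a·b on (0.7300, 0.3700) = 0.2701
¬E = 1 − 0.2700 = 0.7300
¬E ∨ D = a + b − a·b on (0.7300, 0.7000) = 0.9190
(¬E ∧ A) ∨ (¬E ∨ D) = a + b − a·b on (0.2701, 0.9190) = 0.9409
¬C = 1 − 0.4700 = 0.5300
¬C ∧ E = a·b on (0.5300, 0.2700) = 0.1431
((¬E ∧ A) ∨ (¬E ∨ D)) ∧ (¬C ∧ E) = a·b on (0.9409, 0.1431) = 0.1346

0.135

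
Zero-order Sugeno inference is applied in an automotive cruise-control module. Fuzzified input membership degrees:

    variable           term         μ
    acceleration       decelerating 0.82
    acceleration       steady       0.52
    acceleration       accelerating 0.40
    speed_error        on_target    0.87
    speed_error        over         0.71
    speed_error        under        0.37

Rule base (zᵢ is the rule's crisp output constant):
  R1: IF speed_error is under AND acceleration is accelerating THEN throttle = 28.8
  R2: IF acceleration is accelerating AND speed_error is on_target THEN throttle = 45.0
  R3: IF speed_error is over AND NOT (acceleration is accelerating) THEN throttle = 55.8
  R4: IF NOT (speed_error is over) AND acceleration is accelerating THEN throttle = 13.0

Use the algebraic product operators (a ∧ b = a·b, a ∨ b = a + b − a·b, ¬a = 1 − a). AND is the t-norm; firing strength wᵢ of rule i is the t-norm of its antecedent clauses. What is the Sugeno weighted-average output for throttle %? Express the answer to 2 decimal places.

R1 (z=28.8): under=0.37, accelerating=0.40; AND[a·b] → w = 0.1480
R2 (z=45.0): accelerating=0.40, on_target=0.87; AND[a·b] → w = 0.3480
R3 (z=55.8): over=0.71, ¬accelerating=1−0.40=0.60; AND[a·b] → w = 0.4260
R4 (z=13.0): ¬over=1−0.71=0.29, accelerating=0.40; AND[a·b] → w = 0.1160
Weighted average = (0.1480·28.8 + 0.3480·45.0 + 0.4260·55.8 + 0.1160·13.0) / (0.1480 + 0.3480 + 0.4260 + 0.1160)
  = 45.2012 / 1.0380 = 43.55

43.55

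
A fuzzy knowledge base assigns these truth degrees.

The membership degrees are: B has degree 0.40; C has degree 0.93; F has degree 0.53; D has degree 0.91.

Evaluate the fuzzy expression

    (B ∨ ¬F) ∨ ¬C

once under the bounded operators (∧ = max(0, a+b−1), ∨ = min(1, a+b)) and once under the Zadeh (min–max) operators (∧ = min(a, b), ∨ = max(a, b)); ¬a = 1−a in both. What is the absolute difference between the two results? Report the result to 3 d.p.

0.470

Under bounded:
  ¬F = 1 − 0.53 = 0.47
  B ∨ ¬F = min(1, a+b) on (0.40, 0.47) = 0.87
  ¬C = 1 − 0.93 = 0.07
  (B ∨ ¬F) ∨ ¬C = min(1, a+b) on (0.87, 0.07) = 0.94
  → value = 0.9400
Under Zadeh (min–max):
  ¬F = 1 − 0.53 = 0.47
  B ∨ ¬F = max(a, b) on (0.40, 0.47) = 0.47
  ¬C = 1 − 0.93 = 0.07
  (B ∨ ¬F) ∨ ¬C = max(a, b) on (0.47, 0.07) = 0.47
  → value = 0.4700
|0.9400 − 0.4700| = 0.470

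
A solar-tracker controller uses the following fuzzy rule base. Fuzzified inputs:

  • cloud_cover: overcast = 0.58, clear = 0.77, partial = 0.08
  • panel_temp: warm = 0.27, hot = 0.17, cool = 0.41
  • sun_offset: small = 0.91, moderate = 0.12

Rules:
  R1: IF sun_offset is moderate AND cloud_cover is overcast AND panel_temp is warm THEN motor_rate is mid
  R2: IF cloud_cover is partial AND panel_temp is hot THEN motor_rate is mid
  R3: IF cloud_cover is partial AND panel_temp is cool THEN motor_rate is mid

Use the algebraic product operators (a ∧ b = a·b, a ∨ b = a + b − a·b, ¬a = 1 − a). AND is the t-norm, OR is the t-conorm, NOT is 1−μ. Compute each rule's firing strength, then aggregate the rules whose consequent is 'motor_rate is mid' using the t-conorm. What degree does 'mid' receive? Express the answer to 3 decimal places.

0.064

R1: moderate=0.12, overcast=0.58, warm=0.27; AND[a·b] → w = 0.0188
R2: partial=0.08, hot=0.17; AND[a·b] → w = 0.0136
R3: partial=0.08, cool=0.41; AND[a·b] → w = 0.0328
Rules with consequent 'mid': {R1, R2, R3} → strengths 0.0188, 0.0136, 0.0328
Aggregate via t-conorm [a + b − a·b]: 0.0639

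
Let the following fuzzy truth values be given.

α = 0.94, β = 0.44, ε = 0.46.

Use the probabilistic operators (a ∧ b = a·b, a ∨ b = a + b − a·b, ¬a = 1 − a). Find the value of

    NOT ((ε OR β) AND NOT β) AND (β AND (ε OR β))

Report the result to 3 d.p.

ε OR β = a + b − a·b on (0.4600, 0.4400) = 0.6976
NOT β = 1 − 0.4400 = 0.5600
(ε OR β) AND NOT β = a·b on (0.6976, 0.5600) = 0.3907
NOT ((ε OR β) AND NOT β) = 1 − 0.3907 = 0.6093
ε OR β = a + b − a·b on (0.4600, 0.4400) = 0.6976
β AND (ε OR β) = a·b on (0.4400, 0.6976) = 0.3069
NOT ((ε OR β) AND NOT β) AND (β AND (ε OR β)) = a·b on (0.6093, 0.3069) = 0.1870

0.187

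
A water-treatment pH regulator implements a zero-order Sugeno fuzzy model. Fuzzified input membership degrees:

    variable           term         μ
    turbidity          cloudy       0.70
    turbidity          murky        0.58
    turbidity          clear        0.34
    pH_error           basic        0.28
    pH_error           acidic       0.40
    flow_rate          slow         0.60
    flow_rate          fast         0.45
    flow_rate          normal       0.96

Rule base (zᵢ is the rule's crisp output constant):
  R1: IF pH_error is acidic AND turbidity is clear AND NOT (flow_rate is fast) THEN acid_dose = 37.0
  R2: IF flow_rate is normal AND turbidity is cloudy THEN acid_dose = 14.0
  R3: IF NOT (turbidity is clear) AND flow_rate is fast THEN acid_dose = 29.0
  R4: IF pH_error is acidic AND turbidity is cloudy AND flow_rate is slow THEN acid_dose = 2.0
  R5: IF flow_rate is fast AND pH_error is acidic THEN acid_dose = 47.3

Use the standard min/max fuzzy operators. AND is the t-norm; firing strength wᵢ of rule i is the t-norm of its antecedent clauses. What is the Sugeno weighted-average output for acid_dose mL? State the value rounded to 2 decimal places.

24.08

R1 (z=37.0): acidic=0.40, clear=0.34, ¬fast=1−0.45=0.55; AND[min(a, b)] → w = 0.34
R2 (z=14.0): normal=0.96, cloudy=0.70; AND[min(a, b)] → w = 0.70
R3 (z=29.0): ¬clear=1−0.34=0.66, fast=0.45; AND[min(a, b)] → w = 0.45
R4 (z=2.0): acidic=0.40, cloudy=0.70, slow=0.60; AND[min(a, b)] → w = 0.40
R5 (z=47.3): fast=0.45, acidic=0.40; AND[min(a, b)] → w = 0.40
Weighted average = (0.34·37.0 + 0.70·14.0 + 0.45·29.0 + 0.40·2.0 + 0.40·47.3) / (0.34 + 0.70 + 0.45 + 0.40 + 0.40)
  = 55.1500 / 2.2900 = 24.08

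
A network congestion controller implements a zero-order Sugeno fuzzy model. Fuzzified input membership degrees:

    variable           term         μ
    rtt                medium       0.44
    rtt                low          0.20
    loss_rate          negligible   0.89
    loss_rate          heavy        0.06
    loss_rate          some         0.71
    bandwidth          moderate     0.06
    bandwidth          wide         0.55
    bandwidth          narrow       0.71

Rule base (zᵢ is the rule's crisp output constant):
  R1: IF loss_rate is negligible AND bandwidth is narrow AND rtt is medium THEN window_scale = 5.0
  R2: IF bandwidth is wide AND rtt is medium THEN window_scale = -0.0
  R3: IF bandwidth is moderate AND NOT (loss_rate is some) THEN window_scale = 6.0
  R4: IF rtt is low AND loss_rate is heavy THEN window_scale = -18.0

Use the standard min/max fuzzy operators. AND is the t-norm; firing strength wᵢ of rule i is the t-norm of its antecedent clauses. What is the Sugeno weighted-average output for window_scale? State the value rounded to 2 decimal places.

R1 (z=5.0): negligible=0.89, narrow=0.71, medium=0.44; AND[min(a, b)] → w = 0.44
R2 (z=-0.0): wide=0.55, medium=0.44; AND[min(a, b)] → w = 0.44
R3 (z=6.0): moderate=0.06, ¬some=1−0.71=0.29; AND[min(a, b)] → w = 0.06
R4 (z=-18.0): low=0.20, heavy=0.06; AND[min(a, b)] → w = 0.06
Weighted average = (0.44·5.0 + 0.44·-0.0 + 0.06·6.0 + 0.06·-18.0) / (0.44 + 0.44 + 0.06 + 0.06)
  = 1.4800 / 1.0000 = 1.48

1.48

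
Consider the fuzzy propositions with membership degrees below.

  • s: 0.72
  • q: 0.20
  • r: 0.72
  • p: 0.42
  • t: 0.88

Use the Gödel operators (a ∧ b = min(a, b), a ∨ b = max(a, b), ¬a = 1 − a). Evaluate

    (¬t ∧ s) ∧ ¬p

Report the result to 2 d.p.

¬t = 1 − 0.88 = 0.12
¬t ∧ s = min(a, b) on (0.12, 0.72) = 0.12
¬p = 1 − 0.42 = 0.58
(¬t ∧ s) ∧ ¬p = min(a, b) on (0.12, 0.58) = 0.12

0.12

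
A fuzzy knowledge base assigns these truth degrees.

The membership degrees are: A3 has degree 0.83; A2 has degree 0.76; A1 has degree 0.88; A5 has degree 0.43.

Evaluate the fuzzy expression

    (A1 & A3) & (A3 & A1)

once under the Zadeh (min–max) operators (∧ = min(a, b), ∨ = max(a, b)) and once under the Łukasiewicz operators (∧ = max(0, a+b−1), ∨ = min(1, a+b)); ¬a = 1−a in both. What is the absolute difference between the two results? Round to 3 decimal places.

0.410

Under Zadeh (min–max):
  A1 & A3 = min(a, b) on (0.88, 0.83) = 0.83
  A3 & A1 = min(a, b) on (0.83, 0.88) = 0.83
  (A1 & A3) & (A3 & A1) = min(a, b) on (0.83, 0.83) = 0.83
  → value = 0.8300
Under Łukasiewicz:
  A1 & A3 = max(0, a+b−1) on (0.88, 0.83) = 0.71
  A3 & A1 = max(0, a+b−1) on (0.83, 0.88) = 0.71
  (A1 & A3) & (A3 & A1) = max(0, a+b−1) on (0.71, 0.71) = 0.42
  → value = 0.4200
|0.8300 − 0.4200| = 0.410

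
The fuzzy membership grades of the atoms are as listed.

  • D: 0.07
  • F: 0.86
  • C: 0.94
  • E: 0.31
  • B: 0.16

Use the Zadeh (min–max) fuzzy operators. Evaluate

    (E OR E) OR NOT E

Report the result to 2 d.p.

0.69

E OR E = max(a, b) on (0.31, 0.31) = 0.31
NOT E = 1 − 0.31 = 0.69
(E OR E) OR NOT E = max(a, b) on (0.31, 0.69) = 0.69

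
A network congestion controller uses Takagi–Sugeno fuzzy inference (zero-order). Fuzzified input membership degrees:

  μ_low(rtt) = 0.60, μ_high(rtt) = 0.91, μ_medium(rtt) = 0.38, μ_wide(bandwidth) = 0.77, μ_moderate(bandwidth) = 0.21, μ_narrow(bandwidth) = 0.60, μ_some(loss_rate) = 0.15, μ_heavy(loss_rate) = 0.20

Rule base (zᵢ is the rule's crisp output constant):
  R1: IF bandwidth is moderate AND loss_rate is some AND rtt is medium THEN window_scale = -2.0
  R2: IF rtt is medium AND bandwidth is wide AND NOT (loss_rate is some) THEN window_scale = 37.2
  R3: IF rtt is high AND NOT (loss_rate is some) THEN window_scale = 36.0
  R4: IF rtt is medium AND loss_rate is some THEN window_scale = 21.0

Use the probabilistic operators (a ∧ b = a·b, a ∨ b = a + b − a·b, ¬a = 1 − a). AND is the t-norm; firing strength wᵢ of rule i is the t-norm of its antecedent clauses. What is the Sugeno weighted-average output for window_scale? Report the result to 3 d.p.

35.073

R1 (z=-2.0): moderate=0.21, some=0.15, medium=0.38; AND[a·b] → w = 0.0120
R2 (z=37.2): medium=0.38, wide=0.77, ¬some=1−0.15=0.85; AND[a·b] → w = 0.2487
R3 (z=36.0): high=0.91, ¬some=1−0.15=0.85; AND[a·b] → w = 0.7735
R4 (z=21.0): medium=0.38, some=0.15; AND[a·b] → w = 0.0570
Weighted average = (0.0120·-2.0 + 0.2487·37.2 + 0.7735·36.0 + 0.0570·21.0) / (0.0120 + 0.2487 + 0.7735 + 0.0570)
  = 38.2711 / 1.0912 = 35.073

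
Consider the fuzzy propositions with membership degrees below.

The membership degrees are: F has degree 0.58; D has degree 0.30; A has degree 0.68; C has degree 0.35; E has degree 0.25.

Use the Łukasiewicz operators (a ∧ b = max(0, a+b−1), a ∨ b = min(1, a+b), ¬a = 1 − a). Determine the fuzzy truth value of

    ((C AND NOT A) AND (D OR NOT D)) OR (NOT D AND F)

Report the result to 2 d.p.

NOT A = 1 − 0.68 = 0.32
C AND NOT A = max(0, a+b−1) on (0.35, 0.32) = 0.00
NOT D = 1 − 0.30 = 0.70
D OR NOT D = min(1, a+b) on (0.30, 0.70) = 1.00
(C AND NOT A) AND (D OR NOT D) = max(0, a+b−1) on (0.00, 1.00) = 0.00
NOT D = 1 − 0.30 = 0.70
NOT D AND F = max(0, a+b−1) on (0.70, 0.58) = 0.28
((C AND NOT A) AND (D OR NOT D)) OR (NOT D AND F) = min(1, a+b) on (0.00, 0.28) = 0.28

0.28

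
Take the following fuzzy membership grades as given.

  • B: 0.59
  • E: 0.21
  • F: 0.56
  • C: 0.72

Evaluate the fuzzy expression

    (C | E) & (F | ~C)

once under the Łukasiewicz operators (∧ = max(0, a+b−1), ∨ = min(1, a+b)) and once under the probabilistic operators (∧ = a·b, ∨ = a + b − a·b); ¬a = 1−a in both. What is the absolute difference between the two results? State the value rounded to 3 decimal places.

Under Łukasiewicz:
  C | E = min(1, a+b) on (0.72, 0.21) = 0.93
  ~C = 1 − 0.72 = 0.28
  F | ~C = min(1, a+b) on (0.56, 0.28) = 0.84
  (C | E) & (F | ~C) = max(0, a+b−1) on (0.93, 0.84) = 0.77
  → value = 0.7700
Under probabilistic:
  C | E = a + b − a·b on (0.7200, 0.2100) = 0.7788
  ~C = 1 − 0.7200 = 0.2800
  F | ~C = a + b − a·b on (0.5600, 0.2800) = 0.6832
  (C | E) & (F | ~C) = a·b on (0.7788, 0.6832) = 0.5321
  → value = 0.5321
|0.7700 − 0.5321| = 0.238

0.238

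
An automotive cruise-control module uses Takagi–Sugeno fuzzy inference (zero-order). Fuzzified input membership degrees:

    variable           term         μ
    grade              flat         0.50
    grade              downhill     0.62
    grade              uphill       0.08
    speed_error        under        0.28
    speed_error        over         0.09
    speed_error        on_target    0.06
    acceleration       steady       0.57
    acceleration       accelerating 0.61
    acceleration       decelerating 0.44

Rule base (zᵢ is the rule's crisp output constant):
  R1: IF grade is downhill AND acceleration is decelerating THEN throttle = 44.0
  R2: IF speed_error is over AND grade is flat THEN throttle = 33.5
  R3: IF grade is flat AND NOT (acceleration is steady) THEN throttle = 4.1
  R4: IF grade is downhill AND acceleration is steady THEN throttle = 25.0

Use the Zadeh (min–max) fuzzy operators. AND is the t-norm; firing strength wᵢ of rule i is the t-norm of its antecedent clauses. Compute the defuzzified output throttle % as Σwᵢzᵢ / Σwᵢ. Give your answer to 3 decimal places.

25.090

R1 (z=44.0): downhill=0.62, decelerating=0.44; AND[min(a, b)] → w = 0.44
R2 (z=33.5): over=0.09, flat=0.50; AND[min(a, b)] → w = 0.09
R3 (z=4.1): flat=0.50, ¬steady=1−0.57=0.43; AND[min(a, b)] → w = 0.43
R4 (z=25.0): downhill=0.62, steady=0.57; AND[min(a, b)] → w = 0.57
Weighted average = (0.44·44.0 + 0.09·33.5 + 0.43·4.1 + 0.57·25.0) / (0.44 + 0.09 + 0.43 + 0.57)
  = 38.3880 / 1.5300 = 25.090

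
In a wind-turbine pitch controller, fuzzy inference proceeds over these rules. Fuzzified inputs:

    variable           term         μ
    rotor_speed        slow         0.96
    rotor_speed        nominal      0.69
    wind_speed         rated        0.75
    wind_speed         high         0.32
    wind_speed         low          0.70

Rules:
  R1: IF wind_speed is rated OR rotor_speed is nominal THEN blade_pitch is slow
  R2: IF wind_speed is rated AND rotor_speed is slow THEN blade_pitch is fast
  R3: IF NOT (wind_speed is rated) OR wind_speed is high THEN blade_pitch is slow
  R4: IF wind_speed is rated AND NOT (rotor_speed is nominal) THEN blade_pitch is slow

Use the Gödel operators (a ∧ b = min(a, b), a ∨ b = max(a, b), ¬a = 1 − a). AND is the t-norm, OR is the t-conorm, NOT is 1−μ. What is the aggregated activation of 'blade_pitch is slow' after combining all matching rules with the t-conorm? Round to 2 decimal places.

0.75

R1: rated=0.75, nominal=0.69; OR[max(a, b)] → w = 0.75
R2: rated=0.75, slow=0.96; AND[min(a, b)] → w = 0.75
R3: ¬rated=1−0.75=0.25, high=0.32; OR[max(a, b)] → w = 0.32
R4: rated=0.75, ¬nominal=1−0.69=0.31; AND[min(a, b)] → w = 0.31
Rules with consequent 'slow': {R1, R3, R4} → strengths 0.75, 0.32, 0.31
Aggregate via t-conorm [max(a, b)]: 0.75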